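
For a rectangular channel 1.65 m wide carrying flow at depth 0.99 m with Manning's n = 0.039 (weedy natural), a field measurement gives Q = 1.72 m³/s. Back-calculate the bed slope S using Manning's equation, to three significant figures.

0.00489

A = b·y = 1.65 × 0.99 = 1.634 m²
P = b + 2y = 1.65 + 2×0.99 = 3.630 m
R = A/P = 1.634/3.630 = 0.4500 m
S = (Q·n / (1·A·R^(2/3)))² = (1.72×0.039 / (1×1.634×0.5872))² = 0.004890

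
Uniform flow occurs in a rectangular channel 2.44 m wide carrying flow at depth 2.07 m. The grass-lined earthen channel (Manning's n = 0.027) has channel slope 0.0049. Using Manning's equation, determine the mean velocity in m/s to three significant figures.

2.17 m/s

A = b·y = 2.44 × 2.07 = 5.051 m²
P = b + 2y = 2.44 + 2×2.07 = 6.580 m
R = A/P = 5.051/6.580 = 0.7676 m
Q = (1/n)·A·R^(2/3)·S^(1/2) = (1/0.027) × 5.051 × 0.7676^(2/3) × 0.0049^(1/2) = 10.98 m³/s
V = Q/A = 10.98/5.051 = 2.173 m/s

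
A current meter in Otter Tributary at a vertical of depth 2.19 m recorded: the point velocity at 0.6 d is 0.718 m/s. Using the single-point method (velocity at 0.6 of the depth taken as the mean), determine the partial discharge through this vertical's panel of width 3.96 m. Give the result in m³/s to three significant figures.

v̄ = v₀.₆ = 0.718 m/s
q = v̄ × d × w = 0.7180 × 2.19 × 3.96 = 6.227 m³/s

6.23 m³/s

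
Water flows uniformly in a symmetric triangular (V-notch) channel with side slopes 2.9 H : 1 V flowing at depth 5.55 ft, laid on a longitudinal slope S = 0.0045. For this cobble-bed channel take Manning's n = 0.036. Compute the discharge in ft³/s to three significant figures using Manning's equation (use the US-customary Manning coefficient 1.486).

A = z·y² = 2.9×5.55² = 89.33 ft²
P = 2y√(1+z²) = 2×5.55×√(1+2.9²) = 34.05 ft
R = A/P = 89.33/34.05 = 2.623 ft
Q = (1.486/n)·A·R^(2/3)·S^(1/2) = (1.486/0.036) × 89.33 × 2.623^(2/3) × 0.0045^(1/2) = 470.5 ft³/s

470 ft³/s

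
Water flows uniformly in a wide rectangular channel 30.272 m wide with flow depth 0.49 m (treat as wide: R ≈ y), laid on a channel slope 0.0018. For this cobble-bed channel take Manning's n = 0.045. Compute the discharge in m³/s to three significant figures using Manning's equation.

8.69 m³/s

A = b·y = 30.272 × 0.49 = 14.83 m²
Wide channel: R ≈ y = 0.49 m
Q = (1/n)·A·R^(2/3)·S^(1/2) = (1/0.045) × 14.83 × 0.4900^(2/3) × 0.0018^(1/2) = 8.692 m³/s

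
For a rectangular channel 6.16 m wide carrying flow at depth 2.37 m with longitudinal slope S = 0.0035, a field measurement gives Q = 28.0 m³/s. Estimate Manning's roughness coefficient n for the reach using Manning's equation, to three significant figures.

0.0375

A = b·y = 6.16 × 2.37 = 14.60 m²
P = b + 2y = 6.16 + 2×2.37 = 10.90 m
R = A/P = 14.60/10.90 = 1.339 m
n = (1/Q)·A·R^(2/3)·S^(1/2) = (1/28.0) × 14.60 × 1.215 × 0.05916 = 0.03748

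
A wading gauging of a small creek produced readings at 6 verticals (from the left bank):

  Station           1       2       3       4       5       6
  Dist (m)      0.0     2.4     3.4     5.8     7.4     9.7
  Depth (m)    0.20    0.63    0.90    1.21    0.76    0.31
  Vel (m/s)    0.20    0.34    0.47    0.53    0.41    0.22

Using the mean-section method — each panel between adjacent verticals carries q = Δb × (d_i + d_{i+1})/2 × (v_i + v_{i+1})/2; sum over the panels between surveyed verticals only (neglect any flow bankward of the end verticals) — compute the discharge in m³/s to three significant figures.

Panel 1-2: Δb = 2.4 m, d̄ = (0.20+0.63)/2 = 0.415, v̄ = (0.20+0.34)/2 = 0.27 → q = 2.4×0.415×0.27 = 0.2689 m³/s
Panel 2-3: Δb = 1 m, d̄ = (0.63+0.90)/2 = 0.765, v̄ = (0.34+0.47)/2 = 0.405 → q = 1×0.765×0.405 = 0.3098 m³/s
Panel 3-4: Δb = 2.4 m, d̄ = (0.90+1.21)/2 = 1.055, v̄ = (0.47+0.53)/2 = 0.5 → q = 2.4×1.055×0.5 = 1.266 m³/s
Panel 4-5: Δb = 1.6 m, d̄ = (1.21+0.76)/2 = 0.985, v̄ = (0.53+0.41)/2 = 0.47 → q = 1.6×0.985×0.47 = 0.7407 m³/s
Panel 5-6: Δb = 2.3 m, d̄ = (0.76+0.31)/2 = 0.535, v̄ = (0.41+0.22)/2 = 0.315 → q = 2.3×0.535×0.315 = 0.3876 m³/s
Q = Σ q = 2.973 m³/s

2.97 m³/s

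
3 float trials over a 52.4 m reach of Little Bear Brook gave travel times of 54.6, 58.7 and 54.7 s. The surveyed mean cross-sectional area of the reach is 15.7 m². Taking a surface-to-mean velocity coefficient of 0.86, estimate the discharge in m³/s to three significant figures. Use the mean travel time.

12.6 m³/s

t̄ = (54.6 + 58.7 + 54.7) / 3 = 56 s
v_surface = L / t̄ = 52.4 / 56 = 0.9357 m/s
v_mean = 0.86 × 0.9357 = 0.8047 m/s
Q = A × v_mean = 15.7 × 0.8047 = 12.63 m³/s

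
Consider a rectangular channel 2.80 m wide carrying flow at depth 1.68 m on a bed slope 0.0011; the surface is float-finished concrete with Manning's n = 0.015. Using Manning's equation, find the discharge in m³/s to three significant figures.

A = b·y = 2.80 × 1.68 = 4.704 m²
P = b + 2y = 2.80 + 2×1.68 = 6.160 m
R = A/P = 4.704/6.160 = 0.7636 m
Q = (1/n)·A·R^(2/3)·S^(1/2) = (1/0.015) × 4.704 × 0.7636^(2/3) × 0.0011^(1/2) = 8.690 m³/s

8.69 m³/s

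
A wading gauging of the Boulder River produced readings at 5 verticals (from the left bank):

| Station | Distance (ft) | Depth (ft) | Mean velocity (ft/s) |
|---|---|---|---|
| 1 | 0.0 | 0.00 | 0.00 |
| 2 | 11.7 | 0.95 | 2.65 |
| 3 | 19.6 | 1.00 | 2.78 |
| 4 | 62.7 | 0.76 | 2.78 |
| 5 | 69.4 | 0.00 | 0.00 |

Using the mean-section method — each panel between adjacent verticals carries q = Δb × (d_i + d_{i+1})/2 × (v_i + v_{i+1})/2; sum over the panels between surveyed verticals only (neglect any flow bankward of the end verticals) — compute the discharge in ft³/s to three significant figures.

Panel 1-2: Δb = 11.7 ft, d̄ = (0.00+0.95)/2 = 0.475, v̄ = (0.00+2.65)/2 = 1.325 → q = 11.7×0.475×1.325 = 7.364 ft³/s
Panel 2-3: Δb = 7.9 ft, d̄ = (0.95+1.00)/2 = 0.975, v̄ = (2.65+2.78)/2 = 2.715 → q = 7.9×0.975×2.715 = 20.91 ft³/s
Panel 3-4: Δb = 43.1 ft, d̄ = (1.00+0.76)/2 = 0.88, v̄ = (2.78+2.78)/2 = 2.78 → q = 43.1×0.88×2.78 = 105.4 ft³/s
Panel 4-5: Δb = 6.7 ft, d̄ = (0.76+0.00)/2 = 0.38, v̄ = (2.78+0.00)/2 = 1.39 → q = 6.7×0.38×1.39 = 3.539 ft³/s
Q = Σ q = 137.3 ft³/s

137 ft³/s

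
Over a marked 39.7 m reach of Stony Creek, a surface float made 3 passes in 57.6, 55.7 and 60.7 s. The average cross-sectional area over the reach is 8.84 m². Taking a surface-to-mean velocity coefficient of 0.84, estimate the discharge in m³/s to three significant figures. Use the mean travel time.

5.08 m³/s

t̄ = (57.6 + 55.7 + 60.7) / 3 = 58 s
v_surface = L / t̄ = 39.7 / 58 = 0.6845 m/s
v_mean = 0.84 × 0.6845 = 0.5750 m/s
Q = A × v_mean = 8.84 × 0.5750 = 5.083 m³/s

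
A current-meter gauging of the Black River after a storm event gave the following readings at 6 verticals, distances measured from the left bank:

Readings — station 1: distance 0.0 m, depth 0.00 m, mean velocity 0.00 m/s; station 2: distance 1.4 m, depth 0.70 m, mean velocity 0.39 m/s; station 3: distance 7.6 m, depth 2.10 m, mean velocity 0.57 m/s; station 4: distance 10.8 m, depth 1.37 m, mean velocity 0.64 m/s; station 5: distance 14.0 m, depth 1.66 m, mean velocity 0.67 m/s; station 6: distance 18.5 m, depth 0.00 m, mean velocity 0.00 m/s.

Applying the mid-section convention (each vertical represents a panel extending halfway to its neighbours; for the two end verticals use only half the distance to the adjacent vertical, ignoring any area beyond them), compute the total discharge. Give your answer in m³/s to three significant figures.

w_2 = (7.6 − 0.0)/2 = 3.8 m; q_2 = 0.39 × 0.70 × 3.8 = 1.037 m³/s
w_3 = (10.8 − 1.4)/2 = 4.7 m; q_3 = 0.57 × 2.10 × 4.7 = 5.626 m³/s
w_4 = (14.0 − 7.6)/2 = 3.2 m; q_4 = 0.64 × 1.37 × 3.2 = 2.806 m³/s
w_5 = (18.5 − 10.8)/2 = 3.85 m; q_5 = 0.67 × 1.66 × 3.85 = 4.282 m³/s
Stations 1, 6 contribute zero (depth or velocity is 0).
Q = Σ qᵢ = 13.75 m³/s

13.8 m³/s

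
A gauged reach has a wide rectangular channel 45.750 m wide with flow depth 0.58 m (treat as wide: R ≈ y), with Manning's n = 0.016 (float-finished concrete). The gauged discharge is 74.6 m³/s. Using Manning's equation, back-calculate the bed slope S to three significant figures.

A = b·y = 45.750 × 0.58 = 26.54 m²
Wide channel: R ≈ y = 0.58 m
S = (Q·n / (1·A·R^(2/3)))² = (74.6×0.016 / (1×26.54×0.6955))² = 0.004183

0.00418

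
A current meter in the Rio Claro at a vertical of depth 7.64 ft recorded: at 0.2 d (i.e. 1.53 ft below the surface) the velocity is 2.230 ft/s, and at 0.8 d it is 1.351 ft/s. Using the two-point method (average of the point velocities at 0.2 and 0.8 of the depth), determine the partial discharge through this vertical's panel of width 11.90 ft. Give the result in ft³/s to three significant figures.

v̄ = (2.230 + 1.351) / 2 = 1.791 ft/s
q = v̄ × d × w = 1.791 × 7.64 × 11.90 = 162.8 ft³/s

163 ft³/s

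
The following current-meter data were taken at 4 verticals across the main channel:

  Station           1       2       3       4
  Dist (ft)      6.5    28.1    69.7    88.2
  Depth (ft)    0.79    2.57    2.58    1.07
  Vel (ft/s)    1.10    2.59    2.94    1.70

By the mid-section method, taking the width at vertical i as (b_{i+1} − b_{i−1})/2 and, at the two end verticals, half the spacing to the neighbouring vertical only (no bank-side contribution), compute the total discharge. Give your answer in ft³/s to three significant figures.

w_1 = (28.1 − 6.5)/2 = 10.8 ft; q_1 = 1.10 × 0.79 × 10.8 = 9.385 ft³/s
w_2 = (69.7 − 6.5)/2 = 31.6 ft; q_2 = 2.59 × 2.57 × 31.6 = 210.3 ft³/s
w_3 = (88.2 − 28.1)/2 = 30.05 ft; q_3 = 2.94 × 2.58 × 30.05 = 227.9 ft³/s
w_4 = (88.2 − 69.7)/2 = 9.25 ft; q_4 = 1.70 × 1.07 × 9.25 = 16.83 ft³/s
Q = Σ qᵢ = 464.5 ft³/s

464 ft³/s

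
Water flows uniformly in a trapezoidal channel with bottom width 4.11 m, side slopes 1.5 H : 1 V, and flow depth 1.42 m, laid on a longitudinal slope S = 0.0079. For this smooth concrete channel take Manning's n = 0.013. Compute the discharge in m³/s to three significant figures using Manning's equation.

59.0 m³/s

A = (b + z·y)·y = (4.11 + 1.5×1.42)×1.42 = 8.861 m²
P = b + 2y√(1+z²) = 4.11 + 2×1.42×√(1+1.5²) = 9.230 m
R = A/P = 8.861/9.230 = 0.9600 m
Q = (1/n)·A·R^(2/3)·S^(1/2) = (1/0.013) × 8.861 × 0.9600^(2/3) × 0.0079^(1/2) = 58.96 m³/s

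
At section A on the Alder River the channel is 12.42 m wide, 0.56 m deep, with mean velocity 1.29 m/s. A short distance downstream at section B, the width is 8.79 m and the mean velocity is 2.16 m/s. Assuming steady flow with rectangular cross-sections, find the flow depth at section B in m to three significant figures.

Q = A₁V₁ = (12.42×0.56) × 1.29 = 8.972 m³/s
d₂ = Q/(b₂ V₂) = 8.972/(8.79×2.16) = 0.4726 m

0.473 m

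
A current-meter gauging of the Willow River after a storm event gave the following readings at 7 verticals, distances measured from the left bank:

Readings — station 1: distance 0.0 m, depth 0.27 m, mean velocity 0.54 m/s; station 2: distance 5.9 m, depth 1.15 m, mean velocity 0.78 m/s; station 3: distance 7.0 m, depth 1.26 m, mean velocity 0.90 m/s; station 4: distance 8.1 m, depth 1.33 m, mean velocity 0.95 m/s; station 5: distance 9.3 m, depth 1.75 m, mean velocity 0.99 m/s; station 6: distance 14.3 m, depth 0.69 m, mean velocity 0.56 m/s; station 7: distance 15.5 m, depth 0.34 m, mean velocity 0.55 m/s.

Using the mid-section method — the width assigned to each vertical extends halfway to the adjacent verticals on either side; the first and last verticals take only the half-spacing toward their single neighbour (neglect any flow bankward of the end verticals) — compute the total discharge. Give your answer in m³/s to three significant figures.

w_1 = (5.9 − 0.0)/2 = 2.95 m; q_1 = 0.54 × 0.27 × 2.95 = 0.4301 m³/s
w_2 = (7.0 − 0.0)/2 = 3.5 m; q_2 = 0.78 × 1.15 × 3.5 = 3.140 m³/s
w_3 = (8.1 − 5.9)/2 = 1.1 m; q_3 = 0.90 × 1.26 × 1.1 = 1.247 m³/s
w_4 = (9.3 − 7.0)/2 = 1.15 m; q_4 = 0.95 × 1.33 × 1.15 = 1.453 m³/s
w_5 = (14.3 − 8.1)/2 = 3.1 m; q_5 = 0.99 × 1.75 × 3.1 = 5.371 m³/s
w_6 = (15.5 − 9.3)/2 = 3.1 m; q_6 = 0.56 × 0.69 × 3.1 = 1.198 m³/s
w_7 = (15.5 − 14.3)/2 = 0.6 m; q_7 = 0.55 × 0.34 × 0.6 = 0.1122 m³/s
Q = Σ qᵢ = 12.95 m³/s

13.0 m³/s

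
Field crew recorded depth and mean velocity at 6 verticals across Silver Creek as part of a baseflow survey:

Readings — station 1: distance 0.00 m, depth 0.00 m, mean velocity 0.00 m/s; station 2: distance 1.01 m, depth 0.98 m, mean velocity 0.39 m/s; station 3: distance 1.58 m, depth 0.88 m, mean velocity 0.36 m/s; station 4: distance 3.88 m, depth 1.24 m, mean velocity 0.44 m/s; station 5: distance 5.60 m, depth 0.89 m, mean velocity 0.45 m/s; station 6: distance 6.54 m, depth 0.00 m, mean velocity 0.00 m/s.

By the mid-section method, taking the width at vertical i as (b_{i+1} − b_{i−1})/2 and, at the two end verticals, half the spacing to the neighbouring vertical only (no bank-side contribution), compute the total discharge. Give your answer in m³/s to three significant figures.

w_2 = (1.58 − 0.00)/2 = 0.79 m; q_2 = 0.39 × 0.98 × 0.79 = 0.3019 m³/s
w_3 = (3.88 − 1.01)/2 = 1.435 m; q_3 = 0.36 × 0.88 × 1.435 = 0.4546 m³/s
w_4 = (5.60 − 1.58)/2 = 2.01 m; q_4 = 0.44 × 1.24 × 2.01 = 1.097 m³/s
w_5 = (6.54 − 3.88)/2 = 1.33 m; q_5 = 0.45 × 0.89 × 1.33 = 0.5327 m³/s
Stations 1, 6 contribute zero (depth or velocity is 0).
Q = Σ qᵢ = 2.386 m³/s

2.39 m³/s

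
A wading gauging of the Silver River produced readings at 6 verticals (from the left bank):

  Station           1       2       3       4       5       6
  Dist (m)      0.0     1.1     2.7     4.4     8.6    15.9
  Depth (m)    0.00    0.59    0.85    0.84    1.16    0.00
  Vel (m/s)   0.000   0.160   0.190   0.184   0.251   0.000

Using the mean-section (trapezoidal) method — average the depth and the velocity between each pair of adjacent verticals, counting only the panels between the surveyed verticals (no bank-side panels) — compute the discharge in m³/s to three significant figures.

1.94 m³/s

Panel 1-2: Δb = 1.1 m, d̄ = (0.00+0.59)/2 = 0.295, v̄ = (0.000+0.160)/2 = 0.08 → q = 1.1×0.295×0.08 = 0.02596 m³/s
Panel 2-3: Δb = 1.6 m, d̄ = (0.59+0.85)/2 = 0.72, v̄ = (0.160+0.190)/2 = 0.175 → q = 1.6×0.72×0.175 = 0.2016 m³/s
Panel 3-4: Δb = 1.7 m, d̄ = (0.85+0.84)/2 = 0.845, v̄ = (0.190+0.184)/2 = 0.187 → q = 1.7×0.845×0.187 = 0.2686 m³/s
Panel 4-5: Δb = 4.2 m, d̄ = (0.84+1.16)/2 = 1, v̄ = (0.184+0.251)/2 = 0.2175 → q = 4.2×1×0.2175 = 0.9135 m³/s
Panel 5-6: Δb = 7.3 m, d̄ = (1.16+0.00)/2 = 0.58, v̄ = (0.251+0.000)/2 = 0.1255 → q = 7.3×0.58×0.1255 = 0.5314 m³/s
Q = Σ q = 1.941 m³/s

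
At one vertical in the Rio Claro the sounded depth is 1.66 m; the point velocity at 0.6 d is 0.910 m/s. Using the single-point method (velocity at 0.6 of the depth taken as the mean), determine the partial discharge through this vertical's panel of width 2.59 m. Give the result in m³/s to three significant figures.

3.91 m³/s

v̄ = v₀.₆ = 0.910 m/s
q = v̄ × d × w = 0.9100 × 1.66 × 2.59 = 3.912 m³/s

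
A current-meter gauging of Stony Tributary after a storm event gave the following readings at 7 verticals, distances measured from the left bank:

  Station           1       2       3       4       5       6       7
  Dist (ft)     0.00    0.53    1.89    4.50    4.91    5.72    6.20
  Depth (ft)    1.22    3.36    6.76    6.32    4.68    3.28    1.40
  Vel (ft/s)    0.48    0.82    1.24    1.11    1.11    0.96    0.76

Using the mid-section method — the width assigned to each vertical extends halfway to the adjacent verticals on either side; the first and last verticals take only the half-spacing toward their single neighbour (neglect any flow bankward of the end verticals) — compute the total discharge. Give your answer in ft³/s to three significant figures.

w_1 = (0.53 − 0.00)/2 = 0.265 ft; q_1 = 0.48 × 1.22 × 0.265 = 0.1552 ft³/s
w_2 = (1.89 − 0.00)/2 = 0.945 ft; q_2 = 0.82 × 3.36 × 0.945 = 2.604 ft³/s
w_3 = (4.50 − 0.53)/2 = 1.985 ft; q_3 = 1.24 × 6.76 × 1.985 = 16.64 ft³/s
w_4 = (4.91 − 1.89)/2 = 1.51 ft; q_4 = 1.11 × 6.32 × 1.51 = 10.59 ft³/s
w_5 = (5.72 − 4.50)/2 = 0.61 ft; q_5 = 1.11 × 4.68 × 0.61 = 3.169 ft³/s
w_6 = (6.20 − 4.91)/2 = 0.645 ft; q_6 = 0.96 × 3.28 × 0.645 = 2.031 ft³/s
w_7 = (6.20 − 5.72)/2 = 0.24 ft; q_7 = 0.76 × 1.40 × 0.24 = 0.2554 ft³/s
Q = Σ qᵢ = 35.45 ft³/s

35.4 ft³/s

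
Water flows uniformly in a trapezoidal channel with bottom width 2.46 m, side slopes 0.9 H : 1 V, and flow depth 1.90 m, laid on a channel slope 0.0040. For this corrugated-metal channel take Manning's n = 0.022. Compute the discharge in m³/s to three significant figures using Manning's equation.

23.5 m³/s

A = (b + z·y)·y = (2.46 + 0.9×1.90)×1.90 = 7.923 m²
P = b + 2y√(1+z²) = 2.46 + 2×1.90×√(1+0.9²) = 7.572 m
R = A/P = 7.923/7.572 = 1.046 m
Q = (1/n)·A·R^(2/3)·S^(1/2) = (1/0.022) × 7.923 × 1.046^(2/3) × 0.0040^(1/2) = 23.47 m³/s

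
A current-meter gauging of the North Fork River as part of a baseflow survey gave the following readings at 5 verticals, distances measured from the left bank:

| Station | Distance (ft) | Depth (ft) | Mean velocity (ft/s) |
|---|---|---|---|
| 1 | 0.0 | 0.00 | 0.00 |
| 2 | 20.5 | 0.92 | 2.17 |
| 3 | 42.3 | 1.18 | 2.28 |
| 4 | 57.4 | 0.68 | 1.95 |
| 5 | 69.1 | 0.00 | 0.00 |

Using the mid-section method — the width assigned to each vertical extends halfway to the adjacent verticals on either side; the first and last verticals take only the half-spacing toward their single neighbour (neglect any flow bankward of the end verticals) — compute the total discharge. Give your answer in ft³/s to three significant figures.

w_2 = (42.3 − 0.0)/2 = 21.15 ft; q_2 = 2.17 × 0.92 × 21.15 = 42.22 ft³/s
w_3 = (57.4 − 20.5)/2 = 18.45 ft; q_3 = 2.28 × 1.18 × 18.45 = 49.64 ft³/s
w_4 = (69.1 − 42.3)/2 = 13.4 ft; q_4 = 1.95 × 0.68 × 13.4 = 17.77 ft³/s
Stations 1, 5 contribute zero (depth or velocity is 0).
Q = Σ qᵢ = 109.6 ft³/s

110 ft³/s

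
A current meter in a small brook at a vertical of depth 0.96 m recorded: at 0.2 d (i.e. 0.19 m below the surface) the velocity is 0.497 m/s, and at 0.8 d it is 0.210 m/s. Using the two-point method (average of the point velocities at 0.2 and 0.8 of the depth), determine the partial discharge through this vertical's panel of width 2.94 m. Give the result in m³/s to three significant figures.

0.998 m³/s

v̄ = (0.497 + 0.210) / 2 = 0.3535 m/s
q = v̄ × d × w = 0.3535 × 0.96 × 2.94 = 0.9977 m³/s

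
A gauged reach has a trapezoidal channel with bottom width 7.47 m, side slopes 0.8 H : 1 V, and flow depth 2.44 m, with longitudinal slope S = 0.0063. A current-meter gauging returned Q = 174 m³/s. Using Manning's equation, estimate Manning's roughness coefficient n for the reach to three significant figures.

A = (b + z·y)·y = (7.47 + 0.8×2.44)×2.44 = 22.99 m²
P = b + 2y√(1+z²) = 7.47 + 2×2.44×√(1+0.8²) = 13.72 m
R = A/P = 22.99/13.72 = 1.676 m
n = (1/Q)·A·R^(2/3)·S^(1/2) = (1/174) × 22.99 × 1.411 × 0.07937 = 0.01480

0.0148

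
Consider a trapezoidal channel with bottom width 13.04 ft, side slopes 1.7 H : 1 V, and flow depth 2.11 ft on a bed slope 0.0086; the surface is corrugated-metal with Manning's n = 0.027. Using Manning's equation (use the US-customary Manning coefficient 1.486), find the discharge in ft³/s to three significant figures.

A = (b + z·y)·y = (13.04 + 1.7×2.11)×2.11 = 35.08 ft²
P = b + 2y√(1+z²) = 13.04 + 2×2.11×√(1+1.7²) = 21.36 ft
R = A/P = 35.08/21.36 = 1.642 ft
Q = (1.486/n)·A·R^(2/3)·S^(1/2) = (1.486/0.027) × 35.08 × 1.642^(2/3) × 0.0086^(1/2) = 249.2 ft³/s

249 ft³/s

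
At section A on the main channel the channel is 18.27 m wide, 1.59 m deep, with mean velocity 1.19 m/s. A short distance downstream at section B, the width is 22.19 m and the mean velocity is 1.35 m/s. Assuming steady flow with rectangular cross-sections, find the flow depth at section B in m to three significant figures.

Q = A₁V₁ = (18.27×1.59) × 1.19 = 34.57 m³/s
d₂ = Q/(b₂ V₂) = 34.57/(22.19×1.35) = 1.154 m

1.15 m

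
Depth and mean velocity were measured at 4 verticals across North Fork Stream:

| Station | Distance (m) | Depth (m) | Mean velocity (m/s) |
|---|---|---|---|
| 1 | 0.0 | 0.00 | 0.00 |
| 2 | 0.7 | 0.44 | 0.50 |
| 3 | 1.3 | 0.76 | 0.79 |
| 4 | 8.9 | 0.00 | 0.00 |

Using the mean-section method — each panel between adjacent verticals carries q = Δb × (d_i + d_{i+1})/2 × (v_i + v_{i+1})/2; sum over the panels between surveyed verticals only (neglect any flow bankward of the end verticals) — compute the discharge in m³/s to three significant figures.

1.41 m³/s

Panel 1-2: Δb = 0.7 m, d̄ = (0.00+0.44)/2 = 0.22, v̄ = (0.00+0.50)/2 = 0.25 → q = 0.7×0.22×0.25 = 0.03850 m³/s
Panel 2-3: Δb = 0.6 m, d̄ = (0.44+0.76)/2 = 0.6, v̄ = (0.50+0.79)/2 = 0.645 → q = 0.6×0.6×0.645 = 0.2322 m³/s
Panel 3-4: Δb = 7.6 m, d̄ = (0.76+0.00)/2 = 0.38, v̄ = (0.79+0.00)/2 = 0.395 → q = 7.6×0.38×0.395 = 1.141 m³/s
Q = Σ q = 1.411 m³/s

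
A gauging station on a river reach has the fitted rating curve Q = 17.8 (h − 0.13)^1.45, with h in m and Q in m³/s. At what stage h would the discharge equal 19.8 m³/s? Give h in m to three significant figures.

h − h₀ = (Q/C)^(1/b) = (19.8/17.8)^(1/1.45) = 1.076 m
h = 0.13 + 1.076 = 1.206 m

1.21 m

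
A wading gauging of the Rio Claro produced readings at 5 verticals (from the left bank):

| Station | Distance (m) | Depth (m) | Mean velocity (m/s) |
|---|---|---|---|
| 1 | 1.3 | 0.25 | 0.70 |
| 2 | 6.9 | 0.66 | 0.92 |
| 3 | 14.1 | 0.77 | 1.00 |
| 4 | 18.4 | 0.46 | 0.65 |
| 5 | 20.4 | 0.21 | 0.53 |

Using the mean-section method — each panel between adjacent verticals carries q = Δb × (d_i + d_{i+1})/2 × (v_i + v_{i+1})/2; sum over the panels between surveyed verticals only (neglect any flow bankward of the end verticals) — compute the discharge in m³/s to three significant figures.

9.58 m³/s

Panel 1-2: Δb = 5.6 m, d̄ = (0.25+0.66)/2 = 0.455, v̄ = (0.70+0.92)/2 = 0.81 → q = 5.6×0.455×0.81 = 2.064 m³/s
Panel 2-3: Δb = 7.2 m, d̄ = (0.66+0.77)/2 = 0.715, v̄ = (0.92+1.00)/2 = 0.96 → q = 7.2×0.715×0.96 = 4.942 m³/s
Panel 3-4: Δb = 4.3 m, d̄ = (0.77+0.46)/2 = 0.615, v̄ = (1.00+0.65)/2 = 0.825 → q = 4.3×0.615×0.825 = 2.182 m³/s
Panel 4-5: Δb = 2 m, d̄ = (0.46+0.21)/2 = 0.335, v̄ = (0.65+0.53)/2 = 0.59 → q = 2×0.335×0.59 = 0.3953 m³/s
Q = Σ q = 9.583 m³/s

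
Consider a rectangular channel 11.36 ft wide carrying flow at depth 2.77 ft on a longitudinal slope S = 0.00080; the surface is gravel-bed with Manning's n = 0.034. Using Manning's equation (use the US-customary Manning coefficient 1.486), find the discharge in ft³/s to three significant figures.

A = b·y = 11.36 × 2.77 = 31.47 ft²
P = b + 2y = 11.36 + 2×2.77 = 16.90 ft
R = A/P = 31.47/16.90 = 1.862 ft
Q = (1.486/n)·A·R^(2/3)·S^(1/2) = (1.486/0.034) × 31.47 × 1.862^(2/3) × 0.00080^(1/2) = 58.87 ft³/s

58.9 ft³/s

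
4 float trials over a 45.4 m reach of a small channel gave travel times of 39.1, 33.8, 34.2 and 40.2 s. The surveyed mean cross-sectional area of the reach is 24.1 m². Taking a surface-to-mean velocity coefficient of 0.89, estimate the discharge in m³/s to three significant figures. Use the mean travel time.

26.4 m³/s

t̄ = (39.1 + 33.8 + 34.2 + 40.2) / 4 = 36.825 s
v_surface = L / t̄ = 45.4 / 36.825 = 1.233 m/s
v_mean = 0.89 × 1.233 = 1.097 m/s
Q = A × v_mean = 24.1 × 1.097 = 26.44 m³/s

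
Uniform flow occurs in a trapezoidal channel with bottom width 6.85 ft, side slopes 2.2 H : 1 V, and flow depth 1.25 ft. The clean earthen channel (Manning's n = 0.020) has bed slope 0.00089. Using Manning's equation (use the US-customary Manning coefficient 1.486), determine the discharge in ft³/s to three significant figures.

A = (b + z·y)·y = (6.85 + 2.2×1.25)×1.25 = 12.00 ft²
P = b + 2y√(1+z²) = 6.85 + 2×1.25×√(1+2.2²) = 12.89 ft
R = A/P = 12.00/12.89 = 0.9308 ft
Q = (1.486/n)·A·R^(2/3)·S^(1/2) = (1.486/0.020) × 12.00 × 0.9308^(2/3) × 0.00089^(1/2) = 25.36 ft³/s

25.4 ft³/s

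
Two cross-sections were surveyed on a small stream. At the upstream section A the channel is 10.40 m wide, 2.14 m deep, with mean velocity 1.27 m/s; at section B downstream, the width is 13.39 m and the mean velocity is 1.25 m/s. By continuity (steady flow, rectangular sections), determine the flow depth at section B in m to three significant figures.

1.69 m

Q = A₁V₁ = (10.40×2.14) × 1.27 = 28.27 m³/s
d₂ = Q/(b₂ V₂) = 28.27/(13.39×1.25) = 1.689 m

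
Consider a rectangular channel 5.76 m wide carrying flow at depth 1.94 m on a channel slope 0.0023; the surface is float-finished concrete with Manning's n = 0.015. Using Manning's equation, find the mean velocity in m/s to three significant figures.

A = b·y = 5.76 × 1.94 = 11.17 m²
P = b + 2y = 5.76 + 2×1.94 = 9.640 m
R = A/P = 11.17/9.640 = 1.159 m
Q = (1/n)·A·R^(2/3)·S^(1/2) = (1/0.015) × 11.17 × 1.159^(2/3) × 0.0023^(1/2) = 39.42 m³/s
V = Q/A = 39.42/11.17 = 3.528 m/s

3.53 m/s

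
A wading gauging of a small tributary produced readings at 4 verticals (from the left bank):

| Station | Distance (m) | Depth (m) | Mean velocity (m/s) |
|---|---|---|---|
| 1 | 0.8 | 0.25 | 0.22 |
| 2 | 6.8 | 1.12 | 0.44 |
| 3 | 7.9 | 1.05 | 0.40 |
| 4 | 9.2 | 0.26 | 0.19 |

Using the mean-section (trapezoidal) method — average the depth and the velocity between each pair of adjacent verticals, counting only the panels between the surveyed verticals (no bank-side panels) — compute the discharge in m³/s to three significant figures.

2.11 m³/s

Panel 1-2: Δb = 6 m, d̄ = (0.25+1.12)/2 = 0.685, v̄ = (0.22+0.44)/2 = 0.33 → q = 6×0.685×0.33 = 1.356 m³/s
Panel 2-3: Δb = 1.1 m, d̄ = (1.12+1.05)/2 = 1.085, v̄ = (0.44+0.40)/2 = 0.42 → q = 1.1×1.085×0.42 = 0.5013 m³/s
Panel 3-4: Δb = 1.3 m, d̄ = (1.05+0.26)/2 = 0.655, v̄ = (0.40+0.19)/2 = 0.295 → q = 1.3×0.655×0.295 = 0.2512 m³/s
Q = Σ q = 2.109 m³/s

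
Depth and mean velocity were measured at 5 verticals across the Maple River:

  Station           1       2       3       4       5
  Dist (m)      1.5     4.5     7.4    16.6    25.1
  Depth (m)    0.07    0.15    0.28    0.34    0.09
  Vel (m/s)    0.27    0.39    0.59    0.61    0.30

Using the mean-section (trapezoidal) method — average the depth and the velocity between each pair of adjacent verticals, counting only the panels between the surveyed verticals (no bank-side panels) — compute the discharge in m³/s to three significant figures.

2.96 m³/s

Panel 1-2: Δb = 3 m, d̄ = (0.07+0.15)/2 = 0.11, v̄ = (0.27+0.39)/2 = 0.33 → q = 3×0.11×0.33 = 0.1089 m³/s
Panel 2-3: Δb = 2.9 m, d̄ = (0.15+0.28)/2 = 0.215, v̄ = (0.39+0.59)/2 = 0.49 → q = 2.9×0.215×0.49 = 0.3055 m³/s
Panel 3-4: Δb = 9.2 m, d̄ = (0.28+0.34)/2 = 0.31, v̄ = (0.59+0.61)/2 = 0.6 → q = 9.2×0.31×0.6 = 1.711 m³/s
Panel 4-5: Δb = 8.5 m, d̄ = (0.34+0.09)/2 = 0.215, v̄ = (0.61+0.30)/2 = 0.455 → q = 8.5×0.215×0.455 = 0.8315 m³/s
Q = Σ q = 2.957 m³/s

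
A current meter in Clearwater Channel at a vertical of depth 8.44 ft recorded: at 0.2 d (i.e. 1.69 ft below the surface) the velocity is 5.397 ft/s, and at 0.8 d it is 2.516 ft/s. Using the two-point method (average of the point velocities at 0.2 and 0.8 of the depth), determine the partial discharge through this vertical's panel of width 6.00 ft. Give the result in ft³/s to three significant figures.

200 ft³/s

v̄ = (5.397 + 2.516) / 2 = 3.957 ft/s
q = v̄ × d × w = 3.957 × 8.44 × 6.00 = 200.4 ft³/s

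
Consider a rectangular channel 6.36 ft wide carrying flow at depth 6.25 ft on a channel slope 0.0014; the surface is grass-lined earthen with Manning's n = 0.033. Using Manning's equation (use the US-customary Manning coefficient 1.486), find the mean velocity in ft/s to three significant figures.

2.77 ft/s

A = b·y = 6.36 × 6.25 = 39.75 ft²
P = b + 2y = 6.36 + 2×6.25 = 18.86 ft
R = A/P = 39.75/18.86 = 2.108 ft
Q = (1.486/n)·A·R^(2/3)·S^(1/2) = (1.486/0.033) × 39.75 × 2.108^(2/3) × 0.0014^(1/2) = 110.1 ft³/s
V = Q/A = 110.1/39.75 = 2.770 ft/s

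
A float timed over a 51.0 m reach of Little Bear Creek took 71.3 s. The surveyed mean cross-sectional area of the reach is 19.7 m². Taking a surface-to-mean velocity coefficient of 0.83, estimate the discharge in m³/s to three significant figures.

11.7 m³/s

v_surface = L / t̄ = 51.0 / 71.3 = 0.7153 m/s
v_mean = 0.83 × 0.7153 = 0.5937 m/s
Q = A × v_mean = 19.7 × 0.5937 = 11.70 m³/s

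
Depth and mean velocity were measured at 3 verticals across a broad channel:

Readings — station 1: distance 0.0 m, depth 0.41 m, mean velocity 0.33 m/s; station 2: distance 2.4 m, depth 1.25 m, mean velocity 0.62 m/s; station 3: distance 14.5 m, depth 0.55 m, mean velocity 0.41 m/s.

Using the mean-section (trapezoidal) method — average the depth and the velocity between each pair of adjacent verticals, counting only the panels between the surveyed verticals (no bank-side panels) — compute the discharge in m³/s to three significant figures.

6.55 m³/s

Panel 1-2: Δb = 2.4 m, d̄ = (0.41+1.25)/2 = 0.83, v̄ = (0.33+0.62)/2 = 0.475 → q = 2.4×0.83×0.475 = 0.9462 m³/s
Panel 2-3: Δb = 12.1 m, d̄ = (1.25+0.55)/2 = 0.9, v̄ = (0.62+0.41)/2 = 0.515 → q = 12.1×0.9×0.515 = 5.608 m³/s
Q = Σ q = 6.555 m³/s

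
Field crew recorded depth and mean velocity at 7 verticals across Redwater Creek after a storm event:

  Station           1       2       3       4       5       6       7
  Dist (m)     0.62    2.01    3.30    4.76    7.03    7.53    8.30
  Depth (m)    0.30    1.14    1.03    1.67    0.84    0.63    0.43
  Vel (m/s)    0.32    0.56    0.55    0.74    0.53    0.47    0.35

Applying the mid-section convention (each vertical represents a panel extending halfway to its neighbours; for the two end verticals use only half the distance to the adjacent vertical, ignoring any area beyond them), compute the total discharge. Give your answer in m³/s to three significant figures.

4.87 m³/s

w_1 = (2.01 − 0.62)/2 = 0.695 m; q_1 = 0.32 × 0.30 × 0.695 = 0.06672 m³/s
w_2 = (3.30 − 0.62)/2 = 1.34 m; q_2 = 0.56 × 1.14 × 1.34 = 0.8555 m³/s
w_3 = (4.76 − 2.01)/2 = 1.375 m; q_3 = 0.55 × 1.03 × 1.375 = 0.7789 m³/s
w_4 = (7.03 − 3.30)/2 = 1.865 m; q_4 = 0.74 × 1.67 × 1.865 = 2.305 m³/s
w_5 = (7.53 − 4.76)/2 = 1.385 m; q_5 = 0.53 × 0.84 × 1.385 = 0.6166 m³/s
w_6 = (8.30 − 7.03)/2 = 0.635 m; q_6 = 0.47 × 0.63 × 0.635 = 0.1880 m³/s
w_7 = (8.30 − 7.53)/2 = 0.385 m; q_7 = 0.35 × 0.43 × 0.385 = 0.05794 m³/s
Q = Σ qᵢ = 4.868 m³/s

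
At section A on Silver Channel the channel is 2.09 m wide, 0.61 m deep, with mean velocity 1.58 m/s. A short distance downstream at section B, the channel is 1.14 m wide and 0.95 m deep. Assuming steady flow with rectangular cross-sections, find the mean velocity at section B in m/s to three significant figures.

Q = A₁V₁ = (2.09×0.61) × 1.58 = 2.014 m³/s
A₂ = 1.14 × 0.95 = 1.083 m²
V₂ = Q/A₂ = 2.014/1.083 = 1.860 m/s

1.86 m/s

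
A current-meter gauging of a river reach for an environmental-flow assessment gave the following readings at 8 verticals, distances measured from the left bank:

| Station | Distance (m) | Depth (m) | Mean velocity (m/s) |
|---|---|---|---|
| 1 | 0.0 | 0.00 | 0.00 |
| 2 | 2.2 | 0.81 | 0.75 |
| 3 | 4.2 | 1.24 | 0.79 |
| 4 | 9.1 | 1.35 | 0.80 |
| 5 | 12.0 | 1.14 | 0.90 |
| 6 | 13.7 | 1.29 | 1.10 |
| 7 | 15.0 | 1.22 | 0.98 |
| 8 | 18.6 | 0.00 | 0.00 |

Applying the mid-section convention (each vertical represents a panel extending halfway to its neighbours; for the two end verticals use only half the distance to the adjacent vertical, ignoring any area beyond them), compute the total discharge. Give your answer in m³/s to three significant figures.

16.3 m³/s

w_2 = (4.2 − 0.0)/2 = 2.1 m; q_2 = 0.75 × 0.81 × 2.1 = 1.276 m³/s
w_3 = (9.1 − 2.2)/2 = 3.45 m; q_3 = 0.79 × 1.24 × 3.45 = 3.380 m³/s
w_4 = (12.0 − 4.2)/2 = 3.9 m; q_4 = 0.80 × 1.35 × 3.9 = 4.212 m³/s
w_5 = (13.7 − 9.1)/2 = 2.3 m; q_5 = 0.90 × 1.14 × 2.3 = 2.360 m³/s
w_6 = (15.0 − 12.0)/2 = 1.5 m; q_6 = 1.10 × 1.29 × 1.5 = 2.129 m³/s
w_7 = (18.6 − 13.7)/2 = 2.45 m; q_7 = 0.98 × 1.22 × 2.45 = 2.929 m³/s
Stations 1, 8 contribute zero (depth or velocity is 0).
Q = Σ qᵢ = 16.28 m³/s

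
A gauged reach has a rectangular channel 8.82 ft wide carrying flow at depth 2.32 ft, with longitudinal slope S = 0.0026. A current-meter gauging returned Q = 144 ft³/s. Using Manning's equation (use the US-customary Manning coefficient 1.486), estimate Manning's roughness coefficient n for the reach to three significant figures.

0.0142

A = b·y = 8.82 × 2.32 = 20.46 ft²
P = b + 2y = 8.82 + 2×2.32 = 13.46 ft
R = A/P = 20.46/13.46 = 1.520 ft
n = (1.486/Q)·A·R^(2/3)·S^(1/2) = (1.486/144) × 20.46 × 1.322 × 0.05099 = 0.01424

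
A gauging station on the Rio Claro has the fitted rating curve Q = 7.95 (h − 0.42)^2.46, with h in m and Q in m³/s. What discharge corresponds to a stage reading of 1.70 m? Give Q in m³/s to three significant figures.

Q = 7.95 × (1.70 − 0.42)^2.46 = 7.95 × 1.28^2.46 = 14.59 m³/s

14.6 m³/s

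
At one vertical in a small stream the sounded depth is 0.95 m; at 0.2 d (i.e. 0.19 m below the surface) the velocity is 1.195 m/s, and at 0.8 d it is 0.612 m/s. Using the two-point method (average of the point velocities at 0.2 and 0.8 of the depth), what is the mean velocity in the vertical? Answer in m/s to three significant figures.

v̄ = (1.195 + 0.612) / 2 = 0.9035 m/s

0.904 m/s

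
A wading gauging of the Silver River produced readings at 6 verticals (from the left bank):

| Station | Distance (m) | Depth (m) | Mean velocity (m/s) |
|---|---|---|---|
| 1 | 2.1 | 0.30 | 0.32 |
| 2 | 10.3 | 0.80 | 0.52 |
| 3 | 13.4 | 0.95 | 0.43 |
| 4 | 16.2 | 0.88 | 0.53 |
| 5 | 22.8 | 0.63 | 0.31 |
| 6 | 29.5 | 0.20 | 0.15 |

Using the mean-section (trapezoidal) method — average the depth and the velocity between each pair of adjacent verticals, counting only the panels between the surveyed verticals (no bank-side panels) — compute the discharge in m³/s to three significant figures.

7.14 m³/s

Panel 1-2: Δb = 8.2 m, d̄ = (0.30+0.80)/2 = 0.55, v̄ = (0.32+0.52)/2 = 0.42 → q = 8.2×0.55×0.42 = 1.894 m³/s
Panel 2-3: Δb = 3.1 m, d̄ = (0.80+0.95)/2 = 0.875, v̄ = (0.52+0.43)/2 = 0.475 → q = 3.1×0.875×0.475 = 1.288 m³/s
Panel 3-4: Δb = 2.8 m, d̄ = (0.95+0.88)/2 = 0.915, v̄ = (0.43+0.53)/2 = 0.48 → q = 2.8×0.915×0.48 = 1.230 m³/s
Panel 4-5: Δb = 6.6 m, d̄ = (0.88+0.63)/2 = 0.755, v̄ = (0.53+0.31)/2 = 0.42 → q = 6.6×0.755×0.42 = 2.093 m³/s
Panel 5-6: Δb = 6.7 m, d̄ = (0.63+0.20)/2 = 0.415, v̄ = (0.31+0.15)/2 = 0.23 → q = 6.7×0.415×0.23 = 0.6395 m³/s
Q = Σ q = 7.145 m³/s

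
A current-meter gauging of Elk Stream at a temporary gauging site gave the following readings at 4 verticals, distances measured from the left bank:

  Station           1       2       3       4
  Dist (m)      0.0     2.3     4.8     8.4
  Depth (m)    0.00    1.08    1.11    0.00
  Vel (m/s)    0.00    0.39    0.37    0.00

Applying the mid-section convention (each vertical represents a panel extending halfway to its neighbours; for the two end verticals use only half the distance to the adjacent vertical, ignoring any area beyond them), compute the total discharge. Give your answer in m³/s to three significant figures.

w_2 = (4.8 − 0.0)/2 = 2.4 m; q_2 = 0.39 × 1.08 × 2.4 = 1.011 m³/s
w_3 = (8.4 − 2.3)/2 = 3.05 m; q_3 = 0.37 × 1.11 × 3.05 = 1.253 m³/s
Stations 1, 4 contribute zero (depth or velocity is 0).
Q = Σ qᵢ = 2.264 m³/s

2.26 m³/s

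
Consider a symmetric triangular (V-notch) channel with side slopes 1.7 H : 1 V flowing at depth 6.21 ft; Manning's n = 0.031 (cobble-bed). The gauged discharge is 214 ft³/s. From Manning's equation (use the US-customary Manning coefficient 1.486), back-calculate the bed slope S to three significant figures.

0.00125

A = z·y² = 1.7×6.21² = 65.56 ft²
P = 2y√(1+z²) = 2×6.21×√(1+1.7²) = 24.50 ft
R = A/P = 65.56/24.50 = 2.676 ft
S = (Q·n / (1.486·A·R^(2/3)))² = (214×0.031 / (1.486×65.56×1.928))² = 0.001248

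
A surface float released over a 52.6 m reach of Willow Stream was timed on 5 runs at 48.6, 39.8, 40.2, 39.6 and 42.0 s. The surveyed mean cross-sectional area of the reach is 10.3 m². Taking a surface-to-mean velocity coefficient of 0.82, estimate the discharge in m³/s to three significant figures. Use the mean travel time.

t̄ = (48.6 + 39.8 + 40.2 + 39.6 + 42.0) / 5 = 42.04 s
v_surface = L / t̄ = 52.6 / 42.04 = 1.251 m/s
v_mean = 0.82 × 1.251 = 1.026 m/s
Q = A × v_mean = 10.3 × 1.026 = 10.57 m³/s

10.6 m³/s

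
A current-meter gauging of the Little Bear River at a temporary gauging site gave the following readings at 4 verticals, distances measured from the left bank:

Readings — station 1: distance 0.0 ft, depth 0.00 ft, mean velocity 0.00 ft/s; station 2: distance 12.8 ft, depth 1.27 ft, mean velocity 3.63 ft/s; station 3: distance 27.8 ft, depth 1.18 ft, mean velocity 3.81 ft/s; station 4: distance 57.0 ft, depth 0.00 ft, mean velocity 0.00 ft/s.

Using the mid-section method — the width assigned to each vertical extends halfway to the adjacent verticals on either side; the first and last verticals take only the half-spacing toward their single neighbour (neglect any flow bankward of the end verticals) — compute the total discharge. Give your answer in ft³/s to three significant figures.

163 ft³/s

w_2 = (27.8 − 0.0)/2 = 13.9 ft; q_2 = 3.63 × 1.27 × 13.9 = 64.08 ft³/s
w_3 = (57.0 − 12.8)/2 = 22.1 ft; q_3 = 3.81 × 1.18 × 22.1 = 99.36 ft³/s
Stations 1, 4 contribute zero (depth or velocity is 0).
Q = Σ qᵢ = 163.4 ft³/s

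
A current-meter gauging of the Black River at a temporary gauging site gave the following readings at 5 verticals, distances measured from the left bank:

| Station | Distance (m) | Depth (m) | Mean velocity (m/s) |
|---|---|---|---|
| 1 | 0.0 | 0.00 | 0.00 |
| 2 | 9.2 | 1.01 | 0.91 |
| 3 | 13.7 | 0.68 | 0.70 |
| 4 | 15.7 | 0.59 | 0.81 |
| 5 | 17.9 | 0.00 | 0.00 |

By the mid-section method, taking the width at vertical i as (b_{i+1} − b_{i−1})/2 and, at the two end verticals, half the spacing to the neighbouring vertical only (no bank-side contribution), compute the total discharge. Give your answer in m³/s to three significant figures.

w_2 = (13.7 − 0.0)/2 = 6.85 m; q_2 = 0.91 × 1.01 × 6.85 = 6.296 m³/s
w_3 = (15.7 − 9.2)/2 = 3.25 m; q_3 = 0.70 × 0.68 × 3.25 = 1.547 m³/s
w_4 = (17.9 − 13.7)/2 = 2.1 m; q_4 = 0.81 × 0.59 × 2.1 = 1.004 m³/s
Stations 1, 5 contribute zero (depth or velocity is 0).
Q = Σ qᵢ = 8.846 m³/s

8.85 m³/s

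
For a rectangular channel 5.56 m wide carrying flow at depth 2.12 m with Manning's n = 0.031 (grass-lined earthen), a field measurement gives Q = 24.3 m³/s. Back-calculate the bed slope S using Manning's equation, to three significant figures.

0.00319

A = b·y = 5.56 × 2.12 = 11.79 m²
P = b + 2y = 5.56 + 2×2.12 = 9.800 m
R = A/P = 11.79/9.800 = 1.203 m
S = (Q·n / (1·A·R^(2/3)))² = (24.3×0.031 / (1×11.79×1.131))² = 0.003193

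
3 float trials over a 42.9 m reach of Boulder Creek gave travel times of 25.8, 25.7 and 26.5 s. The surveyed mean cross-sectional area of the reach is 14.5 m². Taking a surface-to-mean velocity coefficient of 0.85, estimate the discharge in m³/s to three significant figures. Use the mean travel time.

t̄ = (25.8 + 25.7 + 26.5) / 3 = 26 s
v_surface = L / t̄ = 42.9 / 26 = 1.650 m/s
v_mean = 0.85 × 1.650 = 1.403 m/s
Q = A × v_mean = 14.5 × 1.403 = 20.34 m³/s

20.3 m³/s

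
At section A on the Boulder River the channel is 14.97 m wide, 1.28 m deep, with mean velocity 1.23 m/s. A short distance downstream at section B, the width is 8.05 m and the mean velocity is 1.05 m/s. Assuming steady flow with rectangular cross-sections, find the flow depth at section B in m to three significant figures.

Q = A₁V₁ = (14.97×1.28) × 1.23 = 23.57 m³/s
d₂ = Q/(b₂ V₂) = 23.57/(8.05×1.05) = 2.788 m

2.79 m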